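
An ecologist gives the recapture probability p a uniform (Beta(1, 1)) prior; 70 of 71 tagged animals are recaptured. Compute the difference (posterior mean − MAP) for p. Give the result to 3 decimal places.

Posterior: Beta(1+70, 1+1) = Beta(71, 2).
Mode = (71−1)/(71+2−2) = 70/71 = 0.986.
With a flat prior the MAP equals the MLE, 70/71.
Mean = 71/(71+2) = 71/73 = 0.973.
Difference = 0.973 − 0.986 = -0.013.

-0.013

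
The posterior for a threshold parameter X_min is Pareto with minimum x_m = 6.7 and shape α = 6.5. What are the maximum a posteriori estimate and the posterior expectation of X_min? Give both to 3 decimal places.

The Pareto density is strictly decreasing on [x_m, ∞), so the mode is x_m = 6.700.
Mean = α·x_m/(α−1) = 6.5·6.7/5.5 = 7.918.
The posterior is right-skewed, so the mean exceeds the mode.

MAP: 6.700. Posterior mean: 7.918.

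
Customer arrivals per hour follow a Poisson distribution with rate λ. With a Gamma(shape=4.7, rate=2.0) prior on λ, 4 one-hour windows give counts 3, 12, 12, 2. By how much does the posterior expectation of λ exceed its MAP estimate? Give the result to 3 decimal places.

0.167

Σ counts = 29. Posterior: Gamma(shape = 4.7+29 = 33.7, rate = 2.0+4 = 6.0).
Mode = (α−1)/β = 32.7/6.0 = 5.450.
Mean = α/β = 33.7/6.0 = 5.617.
Difference = 5.617 − 5.450 = 0.167.
The posterior is right-skewed, so the mean exceeds the mode.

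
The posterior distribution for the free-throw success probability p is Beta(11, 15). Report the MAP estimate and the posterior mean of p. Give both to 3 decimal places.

Mode = (11−1)/(11+15−2) = 10/24 = 0.417.
Mean = 11/(11+15) = 11/26 = 0.423.

MAP: 0.417. Posterior mean: 0.423.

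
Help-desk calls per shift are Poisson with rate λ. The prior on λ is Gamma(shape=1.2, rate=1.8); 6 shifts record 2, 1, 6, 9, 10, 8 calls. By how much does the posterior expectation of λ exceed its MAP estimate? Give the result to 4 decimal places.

0.1282

Σ counts = 36. Posterior: Gamma(shape = 1.2+36 = 37.2, rate = 1.8+6 = 7.8).
Mode = (α−1)/β = 36.2/7.8 = 4.6410.
Mean = α/β = 37.2/7.8 = 4.7692.
Difference = 4.7692 − 4.6410 = 0.1282.
The mean is pulled above the mode by the posterior's right skew.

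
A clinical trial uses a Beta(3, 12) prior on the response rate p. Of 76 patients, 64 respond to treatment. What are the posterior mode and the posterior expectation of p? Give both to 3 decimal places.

MAP = 0.742; posterior mean = 0.736

Posterior: Beta(3+64, 12+12) = Beta(67, 24).
Mode = (67−1)/(67+24−2) = 66/89 = 0.742.
Mean = 67/(67+24) = 67/91 = 0.736.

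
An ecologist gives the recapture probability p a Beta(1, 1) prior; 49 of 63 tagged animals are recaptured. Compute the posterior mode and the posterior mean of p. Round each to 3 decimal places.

posterior mode = 0.778, posterior mean = 0.769

Posterior: Beta(1+49, 1+14) = Beta(50, 15).
Mode = (50−1)/(50+15−2) = 49/63 = 0.778.
Mean = 50/(50+15) = 50/65 = 0.769.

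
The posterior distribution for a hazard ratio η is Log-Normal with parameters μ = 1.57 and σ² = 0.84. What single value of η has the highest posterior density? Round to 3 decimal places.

Mode = exp(μ − σ²) = exp(0.73) = 2.075.
Mean = exp(μ + σ²/2) = exp(1.990) = 7.316.
This is the posterior mode — the MAP estimate.

2.075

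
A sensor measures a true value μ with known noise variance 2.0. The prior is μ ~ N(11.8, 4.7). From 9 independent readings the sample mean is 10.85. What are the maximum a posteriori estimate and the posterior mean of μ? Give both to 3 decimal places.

MAP = 10.893, posterior mean = 10.893

Posterior for μ is Normal. Precision-weighted mean: (1/4.7·11.8 + 9/2.0·10.85) / (1/4.7 + 9/2.0) = 10.893.
A Normal posterior is symmetric, so mode = mean.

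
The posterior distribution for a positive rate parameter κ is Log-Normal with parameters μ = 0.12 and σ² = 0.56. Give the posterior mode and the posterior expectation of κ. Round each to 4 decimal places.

Mode = exp(μ − σ²) = exp(-0.44) = 0.6440.
Mean = exp(μ + σ²/2) = exp(0.400) = 1.4918.

κ_MAP = 0.6440, E[κ|data] = 1.4918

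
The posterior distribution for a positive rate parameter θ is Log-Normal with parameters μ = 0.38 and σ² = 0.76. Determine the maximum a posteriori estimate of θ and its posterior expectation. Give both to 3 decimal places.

MAP = 0.684; posterior mean = 2.138

Mode = exp(μ − σ²) = exp(-0.38) = 0.684.
Mean = exp(μ + σ²/2) = exp(0.760) = 2.138.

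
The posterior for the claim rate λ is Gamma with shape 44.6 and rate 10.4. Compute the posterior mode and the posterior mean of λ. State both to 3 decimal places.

MAP = 4.192, posterior mean = 4.288

Mode = (α−1)/β = 43.6/10.4 = 4.192.
Mean = α/β = 44.6/10.4 = 4.288.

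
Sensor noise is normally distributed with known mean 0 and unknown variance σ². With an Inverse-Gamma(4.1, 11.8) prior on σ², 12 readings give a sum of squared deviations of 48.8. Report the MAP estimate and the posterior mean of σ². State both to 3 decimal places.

Posterior: Inverse-Gamma(shape = 4.1+12/2 = 10.1, scale = 11.8+48.8/2 = 36.2).
Mode = β/(α+1) = 36.2/11.1 = 3.261.
Mean = β/(α−1) = 36.2/9.1 = 3.978.
The mean is pulled above the mode by the posterior's right skew.

MAP = 3.261; posterior mean = 3.978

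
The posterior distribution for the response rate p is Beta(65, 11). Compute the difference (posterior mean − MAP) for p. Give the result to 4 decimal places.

Mode = (65−1)/(65+11−2) = 64/74 = 0.8649.
Mean = 65/(65+11) = 65/76 = 0.8553.
Difference = 0.8553 − 0.8649 = -0.0096.
Mode > mean: the posterior has a left tail.

-0.0096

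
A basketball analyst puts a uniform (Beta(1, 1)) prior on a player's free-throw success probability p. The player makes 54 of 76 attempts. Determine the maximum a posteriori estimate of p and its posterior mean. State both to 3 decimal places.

Posterior: Beta(1+54, 1+22) = Beta(55, 23).
Mode = (55−1)/(55+23−2) = 54/76 = 0.711.
With a flat prior the MAP equals the MLE, 54/76.
Mean = 55/(55+23) = 55/78 = 0.705.
The posterior is left-skewed, so the mode exceeds the mean.

p_MAP = 0.711, E[p|data] = 0.705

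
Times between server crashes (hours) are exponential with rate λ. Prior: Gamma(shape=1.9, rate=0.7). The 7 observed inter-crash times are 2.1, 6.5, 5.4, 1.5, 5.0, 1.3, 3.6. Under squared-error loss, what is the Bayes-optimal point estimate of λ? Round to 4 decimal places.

0.3410

Σ times = 25.4. Posterior: Gamma(shape = 1.9+7 = 8.9, rate = 0.7+25.4 = 26.1).
Mode = (α−1)/β = 7.9/26.1 = 0.3027.
Mean = α/β = 8.9/26.1 = 0.3410.
Squared-error loss ⇒ the optimal estimator is the posterior mean.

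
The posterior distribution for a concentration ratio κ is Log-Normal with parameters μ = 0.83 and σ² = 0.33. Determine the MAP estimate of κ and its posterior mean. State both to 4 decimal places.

MAP estimate = 1.6487, posterior mean = 2.7047

Mode = exp(μ − σ²) = exp(0.50) = 1.6487.
Mean = exp(μ + σ²/2) = exp(0.995) = 2.7047.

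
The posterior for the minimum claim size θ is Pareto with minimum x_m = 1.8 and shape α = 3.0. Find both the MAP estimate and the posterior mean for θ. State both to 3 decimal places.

The Pareto density is strictly decreasing on [x_m, ∞), so the mode is x_m = 1.800.
Mean = α·x_m/(α−1) = 3.0·1.8/2.0 = 2.700.

MAP = 1.800, posterior mean = 2.700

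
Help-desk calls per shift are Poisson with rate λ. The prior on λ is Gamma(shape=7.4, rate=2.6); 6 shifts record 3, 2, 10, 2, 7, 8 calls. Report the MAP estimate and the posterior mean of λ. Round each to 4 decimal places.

Σ counts = 32. Posterior: Gamma(shape = 7.4+32 = 39.4, rate = 2.6+6 = 8.6).
Mode = (α−1)/β = 38.4/8.6 = 4.4651.
Mean = α/β = 39.4/8.6 = 4.5814.

MAP: 4.4651. Posterior mean: 4.5814.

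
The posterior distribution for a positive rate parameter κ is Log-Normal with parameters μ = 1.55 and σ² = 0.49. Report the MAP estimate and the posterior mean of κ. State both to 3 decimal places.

Mode = exp(μ − σ²) = exp(1.06) = 2.886.
Mean = exp(μ + σ²/2) = exp(1.795) = 6.019.
The mean is pulled above the mode by the posterior's right skew.

κ_MAP = 2.886, E[κ|data] = 6.019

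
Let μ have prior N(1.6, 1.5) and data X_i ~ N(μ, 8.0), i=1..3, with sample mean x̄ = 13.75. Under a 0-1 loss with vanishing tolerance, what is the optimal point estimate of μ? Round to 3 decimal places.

Posterior for μ is Normal. Precision-weighted mean: (1/1.5·1.6 + 3/8.0·13.75) / (1/1.5 + 3/8.0) = 5.974.
A Normal posterior is symmetric, so mode = mean.
This is the posterior mode — the MAP estimate.

5.974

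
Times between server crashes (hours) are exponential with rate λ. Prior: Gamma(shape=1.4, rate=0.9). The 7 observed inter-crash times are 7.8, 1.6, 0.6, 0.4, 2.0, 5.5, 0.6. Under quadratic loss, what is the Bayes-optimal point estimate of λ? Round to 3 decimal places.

Σ times = 18.5. Posterior: Gamma(shape = 1.4+7 = 8.4, rate = 0.9+18.5 = 19.4).
Mode = (α−1)/β = 7.4/19.4 = 0.381.
Mean = α/β = 8.4/19.4 = 0.433.
Quadratic loss ⇒ the optimal estimator is the posterior mean.

0.433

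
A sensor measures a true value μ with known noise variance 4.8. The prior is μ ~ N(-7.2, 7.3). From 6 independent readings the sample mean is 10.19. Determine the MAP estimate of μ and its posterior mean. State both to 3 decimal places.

Posterior for μ is Normal. Precision-weighted mean: (1/7.3·-7.2 + 6/4.8·10.19) / (1/7.3 + 6/4.8) = 8.472.
A Normal posterior is symmetric, so mode = mean.

MAP estimate = 8.472, posterior mean = 8.472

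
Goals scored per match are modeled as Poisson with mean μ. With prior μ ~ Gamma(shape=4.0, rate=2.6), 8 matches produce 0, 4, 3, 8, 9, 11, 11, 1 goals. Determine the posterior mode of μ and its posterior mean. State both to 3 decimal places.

Σ counts = 47. Posterior: Gamma(shape = 4.0+47 = 51.0, rate = 2.6+8 = 10.6).
Mode = (α−1)/β = 50.0/10.6 = 4.717.
Mean = α/β = 51.0/10.6 = 4.811.
Right-skewed posterior ⇒ mode < mean.

μ_MAP = 4.717, E[μ|data] = 4.811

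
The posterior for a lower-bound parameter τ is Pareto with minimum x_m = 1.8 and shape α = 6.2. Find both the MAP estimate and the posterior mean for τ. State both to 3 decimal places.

MAP = 1.800, posterior mean = 2.146

The Pareto density is strictly decreasing on [x_m, ∞), so the mode is x_m = 1.800.
Mean = α·x_m/(α−1) = 6.2·1.8/5.2 = 2.146.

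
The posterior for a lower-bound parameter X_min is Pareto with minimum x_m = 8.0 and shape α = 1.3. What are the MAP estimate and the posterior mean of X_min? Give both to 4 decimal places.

MAP = 8.0000, posterior mean = 34.6667

The Pareto density is strictly decreasing on [x_m, ∞), so the mode is x_m = 8.0000.
Mean = α·x_m/(α−1) = 1.3·8.0/0.3 = 34.6667.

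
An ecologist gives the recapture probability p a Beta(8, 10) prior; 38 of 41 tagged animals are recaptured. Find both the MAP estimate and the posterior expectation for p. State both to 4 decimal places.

Posterior: Beta(8+38, 10+3) = Beta(46, 13).
Mode = (46−1)/(46+13−2) = 45/57 = 0.7895.
Mean = 46/(46+13) = 46/59 = 0.7797.
The mean is pulled below the mode by the posterior's left skew.

MAP: 0.7895. Posterior mean: 0.7797.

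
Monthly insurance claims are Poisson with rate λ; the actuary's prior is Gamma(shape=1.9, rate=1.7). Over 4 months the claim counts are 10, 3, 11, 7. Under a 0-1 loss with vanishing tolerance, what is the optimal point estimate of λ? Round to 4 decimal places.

Σ counts = 31. Posterior: Gamma(shape = 1.9+31 = 32.9, rate = 1.7+4 = 5.7).
Mode = (α−1)/β = 31.9/5.7 = 5.5965.
Mean = α/β = 32.9/5.7 = 5.7719.
This is the posterior mode — the MAP estimate.

5.5965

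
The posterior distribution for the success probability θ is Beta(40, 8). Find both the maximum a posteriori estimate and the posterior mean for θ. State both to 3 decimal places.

Mode = (40−1)/(40+8−2) = 39/46 = 0.848.
Mean = 40/(40+8) = 40/48 = 0.833.

MAP = 0.848; posterior mean = 0.833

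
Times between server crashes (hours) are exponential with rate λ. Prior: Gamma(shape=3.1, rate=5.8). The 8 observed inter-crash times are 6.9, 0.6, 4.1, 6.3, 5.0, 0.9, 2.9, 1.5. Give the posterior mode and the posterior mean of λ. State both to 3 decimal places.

Σ times = 28.2. Posterior: Gamma(shape = 3.1+8 = 11.1, rate = 5.8+28.2 = 34.0).
Mode = (α−1)/β = 10.1/34.0 = 0.297.
Mean = α/β = 11.1/34.0 = 0.326.

posterior mode = 0.297, posterior mean = 0.326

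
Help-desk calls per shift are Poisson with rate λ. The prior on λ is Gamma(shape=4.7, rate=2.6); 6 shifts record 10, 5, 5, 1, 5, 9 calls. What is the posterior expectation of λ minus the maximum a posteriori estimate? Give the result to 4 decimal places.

Σ counts = 35. Posterior: Gamma(shape = 4.7+35 = 39.7, rate = 2.6+6 = 8.6).
Mode = (α−1)/β = 38.7/8.6 = 4.5000.
Mean = α/β = 39.7/8.6 = 4.6163.
Difference = 4.6163 − 4.5000 = 0.1163.

0.1163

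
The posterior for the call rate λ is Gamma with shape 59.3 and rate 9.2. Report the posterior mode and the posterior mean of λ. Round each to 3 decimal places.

posterior mode = 6.337, posterior mean = 6.446

Mode = (α−1)/β = 58.3/9.2 = 6.337.
Mean = α/β = 59.3/9.2 = 6.446.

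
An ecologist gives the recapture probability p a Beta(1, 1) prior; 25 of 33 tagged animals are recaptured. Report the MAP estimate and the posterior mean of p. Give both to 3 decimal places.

Posterior: Beta(1+25, 1+8) = Beta(26, 9).
Mode = (26−1)/(26+9−2) = 25/33 = 0.758.
With a flat prior the MAP equals the MLE, 25/33.
Mean = 26/(26+9) = 26/35 = 0.743.

MAP = 0.758, posterior mean = 0.743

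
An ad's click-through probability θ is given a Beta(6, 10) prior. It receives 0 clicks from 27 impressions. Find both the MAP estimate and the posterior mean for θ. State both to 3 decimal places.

Posterior: Beta(6+0, 10+27) = Beta(6, 37).
Mode = (6−1)/(6+37−2) = 5/41 = 0.122.
Mean = 6/(6+37) = 6/43 = 0.140.
The mean is pulled above the mode by the posterior's right skew.

MAP estimate = 0.122, posterior mean = 0.140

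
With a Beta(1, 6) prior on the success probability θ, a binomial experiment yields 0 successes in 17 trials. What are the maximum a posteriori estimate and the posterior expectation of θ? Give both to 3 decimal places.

Posterior: Beta(1+0, 6+17) = Beta(1, 23).
Since α = 1 ≤ 1 and β > 1, the Beta density is monotone decreasing on [0,1]; the mode is at 0.
Mean = 1/(1+23) = 0.042.

MAP: 0.000. Posterior mean: 0.042.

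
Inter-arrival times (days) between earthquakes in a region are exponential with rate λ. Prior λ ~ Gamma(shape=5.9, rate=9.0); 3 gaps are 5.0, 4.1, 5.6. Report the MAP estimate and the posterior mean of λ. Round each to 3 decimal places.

Σ times = 14.7. Posterior: Gamma(shape = 5.9+3 = 8.9, rate = 9.0+14.7 = 23.7).
Mode = (α−1)/β = 7.9/23.7 = 0.333.
Mean = α/β = 8.9/23.7 = 0.376.
Right-skewed posterior ⇒ mode < mean.

MAP = 0.333, posterior mean = 0.376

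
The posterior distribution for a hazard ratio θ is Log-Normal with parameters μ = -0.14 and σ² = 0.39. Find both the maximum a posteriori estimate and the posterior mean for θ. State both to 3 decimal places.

Mode = exp(μ − σ²) = exp(-0.53) = 0.589.
Mean = exp(μ + σ²/2) = exp(0.055) = 1.057.
Mean > mode: the posterior has a right tail.

MAP = 0.589; posterior mean = 1.057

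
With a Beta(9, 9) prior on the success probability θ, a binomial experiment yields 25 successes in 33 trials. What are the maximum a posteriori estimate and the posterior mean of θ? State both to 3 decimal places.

Posterior: Beta(9+25, 9+8) = Beta(34, 17).
Mode = (34−1)/(34+17−2) = 33/49 = 0.673.
Mean = 34/(34+17) = 34/51 = 0.667.
Mode > mean: the posterior has a left tail.

θ_MAP = 0.673, E[θ|data] = 0.667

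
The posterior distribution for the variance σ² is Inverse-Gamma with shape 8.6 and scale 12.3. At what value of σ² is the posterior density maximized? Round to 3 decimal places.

1.281

Mode = β/(α+1) = 12.3/9.6 = 1.281.
Mean = β/(α−1) = 12.3/7.6 = 1.618.
This is the posterior mode — the MAP estimate.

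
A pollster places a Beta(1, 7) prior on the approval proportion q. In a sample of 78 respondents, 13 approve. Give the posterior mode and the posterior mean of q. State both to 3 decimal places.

MAP = 0.155, posterior mean = 0.163

Posterior: Beta(1+13, 7+65) = Beta(14, 72).
Mode = (14−1)/(14+72−2) = 13/84 = 0.155.
Mean = 14/(14+72) = 14/86 = 0.163.
The mean is pulled above the mode by the posterior's right skew.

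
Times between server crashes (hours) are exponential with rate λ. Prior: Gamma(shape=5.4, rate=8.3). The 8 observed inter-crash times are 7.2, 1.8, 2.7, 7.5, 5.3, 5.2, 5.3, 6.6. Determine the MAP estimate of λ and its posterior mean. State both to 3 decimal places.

Σ times = 41.6. Posterior: Gamma(shape = 5.4+8 = 13.4, rate = 8.3+41.6 = 49.9).
Mode = (α−1)/β = 12.4/49.9 = 0.248.
Mean = α/β = 13.4/49.9 = 0.269.
The posterior is right-skewed, so the mean exceeds the mode.

λ_MAP = 0.248, E[λ|data] = 0.269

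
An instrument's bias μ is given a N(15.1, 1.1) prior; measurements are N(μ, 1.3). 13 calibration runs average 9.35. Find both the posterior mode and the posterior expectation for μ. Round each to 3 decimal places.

Posterior for μ is Normal. Precision-weighted mean: (1/1.1·15.1 + 13/1.3·9.35) / (1/1.1 + 13/1.3) = 9.829.
A Normal posterior is symmetric, so mode = mean.

μ_MAP = 9.829, E[μ|data] = 9.829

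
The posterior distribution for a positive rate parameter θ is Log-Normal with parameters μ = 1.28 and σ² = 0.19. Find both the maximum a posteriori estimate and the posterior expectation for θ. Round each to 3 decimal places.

Mode = exp(μ − σ²) = exp(1.09) = 2.974.
Mean = exp(μ + σ²/2) = exp(1.375) = 3.955.
Mean > mode: the posterior has a right tail.

θ_MAP = 2.974, E[θ|data] = 3.955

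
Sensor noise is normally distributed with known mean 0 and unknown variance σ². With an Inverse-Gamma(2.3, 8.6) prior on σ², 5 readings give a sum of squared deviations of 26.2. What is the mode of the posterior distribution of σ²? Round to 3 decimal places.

3.741

Posterior: Inverse-Gamma(shape = 2.3+5/2 = 4.8, scale = 8.6+26.2/2 = 21.7).
Mode = β/(α+1) = 21.7/5.8 = 3.741.
Mean = β/(α−1) = 21.7/3.8 = 5.711.
This is the posterior mode — the MAP estimate.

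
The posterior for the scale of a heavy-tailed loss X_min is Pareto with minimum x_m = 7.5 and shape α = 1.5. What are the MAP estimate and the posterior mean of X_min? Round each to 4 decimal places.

MAP estimate = 7.5000, posterior mean = 22.5000

The Pareto density is strictly decreasing on [x_m, ∞), so the mode is x_m = 7.5000.
Mean = α·x_m/(α−1) = 1.5·7.5/0.5 = 22.5000.
The posterior is right-skewed, so the mean exceeds the mode.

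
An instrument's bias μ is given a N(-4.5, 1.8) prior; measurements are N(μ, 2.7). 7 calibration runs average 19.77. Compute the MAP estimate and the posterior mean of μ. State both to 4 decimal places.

Posterior for μ is Normal. Precision-weighted mean: (1/1.8·-4.5 + 7/2.7·19.77) / (1/1.8 + 7/2.7) = 15.4871.
A Normal posterior is symmetric, so mode = mean.

MAP = 15.4871, posterior mean = 15.4871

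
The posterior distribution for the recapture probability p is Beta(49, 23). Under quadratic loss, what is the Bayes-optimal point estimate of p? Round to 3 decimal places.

0.681

Mode = (49−1)/(49+23−2) = 48/70 = 0.686.
Mean = 49/(49+23) = 49/72 = 0.681.
Quadratic loss ⇒ the optimal estimator is the posterior mean.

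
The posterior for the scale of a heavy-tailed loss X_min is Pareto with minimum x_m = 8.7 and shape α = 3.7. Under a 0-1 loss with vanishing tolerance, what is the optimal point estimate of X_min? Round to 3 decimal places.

The Pareto density is strictly decreasing on [x_m, ∞), so the mode is x_m = 8.700.
Mean = α·x_m/(α−1) = 3.7·8.7/2.7 = 11.922.
This is the posterior mode — the MAP estimate.

8.700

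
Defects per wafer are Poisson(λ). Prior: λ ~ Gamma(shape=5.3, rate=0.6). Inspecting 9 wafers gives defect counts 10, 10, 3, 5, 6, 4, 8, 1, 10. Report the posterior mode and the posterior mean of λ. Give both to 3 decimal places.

posterior mode = 6.385, posterior mean = 6.490

Σ counts = 57. Posterior: Gamma(shape = 5.3+57 = 62.3, rate = 0.6+9 = 9.6).
Mode = (α−1)/β = 61.3/9.6 = 6.385.
Mean = α/β = 62.3/9.6 = 6.490.
The mean is pulled above the mode by the posterior's right skew.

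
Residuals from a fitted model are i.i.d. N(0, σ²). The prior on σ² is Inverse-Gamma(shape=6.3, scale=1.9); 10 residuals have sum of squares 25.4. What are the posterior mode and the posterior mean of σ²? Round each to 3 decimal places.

Posterior: Inverse-Gamma(shape = 6.3+10/2 = 11.3, scale = 1.9+25.4/2 = 14.6).
Mode = β/(α+1) = 14.6/12.3 = 1.187.
Mean = β/(α−1) = 14.6/10.3 = 1.417.

MAP: 1.187. Posterior mean: 1.417.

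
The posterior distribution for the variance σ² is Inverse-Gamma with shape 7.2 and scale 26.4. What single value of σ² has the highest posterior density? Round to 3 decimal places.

Mode = β/(α+1) = 26.4/8.2 = 3.220.
Mean = β/(α−1) = 26.4/6.2 = 4.258.
This is the posterior mode — the MAP estimate.

3.220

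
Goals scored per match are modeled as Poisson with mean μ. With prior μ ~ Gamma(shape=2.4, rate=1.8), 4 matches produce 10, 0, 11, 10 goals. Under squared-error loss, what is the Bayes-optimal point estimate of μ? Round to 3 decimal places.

5.759

Σ counts = 31. Posterior: Gamma(shape = 2.4+31 = 33.4, rate = 1.8+4 = 5.8).
Mode = (α−1)/β = 32.4/5.8 = 5.586.
Mean = α/β = 33.4/5.8 = 5.759.
Squared-error loss ⇒ the optimal estimator is the posterior mean.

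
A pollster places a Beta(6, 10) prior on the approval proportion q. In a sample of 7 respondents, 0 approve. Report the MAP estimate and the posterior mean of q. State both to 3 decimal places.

Posterior: Beta(6+0, 10+7) = Beta(6, 17).
Mode = (6−1)/(6+17−2) = 5/21 = 0.238.
Mean = 6/(6+17) = 6/23 = 0.261.

MAP: 0.238. Posterior mean: 0.261.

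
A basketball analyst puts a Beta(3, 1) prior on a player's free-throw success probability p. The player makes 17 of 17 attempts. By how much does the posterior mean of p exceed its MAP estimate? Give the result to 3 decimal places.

-0.048

Posterior: Beta(3+17, 1+0) = Beta(20, 1).
Since β = 1 ≤ 1 and α > 1, the Beta density is monotone increasing on [0,1]; the mode is at 1.
Mean = 20/(20+1) = 0.952.
Difference = 0.952 − 1.000 = -0.048.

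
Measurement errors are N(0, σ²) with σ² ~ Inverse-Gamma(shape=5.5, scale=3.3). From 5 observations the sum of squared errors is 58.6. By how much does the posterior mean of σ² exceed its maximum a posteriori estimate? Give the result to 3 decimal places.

Posterior: Inverse-Gamma(shape = 5.5+5/2 = 8.0, scale = 3.3+58.6/2 = 32.6).
Mode = β/(α+1) = 32.6/9.0 = 3.622.
Mean = β/(α−1) = 32.6/7.0 = 4.657.
Difference = 4.657 − 3.622 = 1.035.

1.035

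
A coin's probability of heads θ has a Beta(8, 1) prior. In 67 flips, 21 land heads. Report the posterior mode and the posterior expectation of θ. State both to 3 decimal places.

MAP = 0.378, posterior mean = 0.382

Posterior: Beta(8+21, 1+46) = Beta(29, 47).
Mode = (29−1)/(29+47−2) = 28/74 = 0.378.
Mean = 29/(29+47) = 29/76 = 0.382.
The posterior is right-skewed, so the mean exceeds the mode.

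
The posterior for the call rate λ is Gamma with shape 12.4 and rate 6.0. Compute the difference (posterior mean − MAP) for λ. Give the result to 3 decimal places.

0.167

Mode = (α−1)/β = 11.4/6.0 = 1.900.
Mean = α/β = 12.4/6.0 = 2.067.
Difference = 2.067 − 1.900 = 0.167.
The posterior is right-skewed, so the mean exceeds the mode.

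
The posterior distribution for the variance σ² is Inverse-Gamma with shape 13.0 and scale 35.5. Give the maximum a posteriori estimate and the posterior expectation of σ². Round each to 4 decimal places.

MAP = 2.5357; posterior mean = 2.9583

Mode = β/(α+1) = 35.5/14.0 = 2.5357.
Mean = β/(α−1) = 35.5/12.0 = 2.9583.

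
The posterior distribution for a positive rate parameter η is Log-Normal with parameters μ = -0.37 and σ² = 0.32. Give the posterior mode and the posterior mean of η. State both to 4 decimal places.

Mode = exp(μ − σ²) = exp(-0.69) = 0.5016.
Mean = exp(μ + σ²/2) = exp(-0.210) = 0.8106.

posterior mode = 0.5016, posterior mean = 0.8106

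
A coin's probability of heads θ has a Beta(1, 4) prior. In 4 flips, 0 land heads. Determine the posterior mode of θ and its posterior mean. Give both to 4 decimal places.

θ_MAP = 0.0000, E[θ|data] = 0.1111

Posterior: Beta(1+0, 4+4) = Beta(1, 8).
Since α = 1 ≤ 1 and β > 1, the Beta density is monotone decreasing on [0,1]; the mode is at 0.
Mean = 1/(1+8) = 0.1111.
Mean > mode: the posterior has a right tail.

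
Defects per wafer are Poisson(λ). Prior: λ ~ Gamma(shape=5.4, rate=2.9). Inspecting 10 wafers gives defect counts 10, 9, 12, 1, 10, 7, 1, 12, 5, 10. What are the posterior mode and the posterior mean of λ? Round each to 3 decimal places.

Σ counts = 77. Posterior: Gamma(shape = 5.4+77 = 82.4, rate = 2.9+10 = 12.9).
Mode = (α−1)/β = 81.4/12.9 = 6.310.
Mean = α/β = 82.4/12.9 = 6.388.
The posterior is right-skewed, so the mean exceeds the mode.

λ_MAP = 6.310, E[λ|data] = 6.388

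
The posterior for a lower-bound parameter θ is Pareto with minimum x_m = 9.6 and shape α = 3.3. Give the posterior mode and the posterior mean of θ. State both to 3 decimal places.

MAP: 9.600. Posterior mean: 13.774.

The Pareto density is strictly decreasing on [x_m, ∞), so the mode is x_m = 9.600.
Mean = α·x_m/(α−1) = 3.3·9.6/2.3 = 13.774.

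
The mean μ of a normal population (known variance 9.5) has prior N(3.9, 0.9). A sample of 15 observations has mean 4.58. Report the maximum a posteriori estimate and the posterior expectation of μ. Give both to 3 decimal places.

maximum a posteriori estimate = 4.299, posterior expectation = 4.299

Posterior for μ is Normal. Precision-weighted mean: (1/0.9·3.9 + 15/9.5·4.58) / (1/0.9 + 15/9.5) = 4.299.
A Normal posterior is symmetric, so mode = mean.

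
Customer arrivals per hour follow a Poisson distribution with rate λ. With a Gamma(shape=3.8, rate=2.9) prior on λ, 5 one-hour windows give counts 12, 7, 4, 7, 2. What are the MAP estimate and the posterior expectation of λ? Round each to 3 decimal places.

λ_MAP = 4.405, E[λ|data] = 4.532

Σ counts = 32. Posterior: Gamma(shape = 3.8+32 = 35.8, rate = 2.9+5 = 7.9).
Mode = (α−1)/β = 34.8/7.9 = 4.405.
Mean = α/β = 35.8/7.9 = 4.532.
The posterior is right-skewed, so the mean exceeds the mode.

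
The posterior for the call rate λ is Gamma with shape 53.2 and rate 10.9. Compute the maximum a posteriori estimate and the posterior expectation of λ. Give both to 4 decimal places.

λ_MAP = 4.7890, E[λ|data] = 4.8807

Mode = (α−1)/β = 52.2/10.9 = 4.7890.
Mean = α/β = 53.2/10.9 = 4.8807.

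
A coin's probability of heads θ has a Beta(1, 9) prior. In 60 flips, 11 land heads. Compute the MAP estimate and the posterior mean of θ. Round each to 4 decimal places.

Posterior: Beta(1+11, 9+49) = Beta(12, 58).
Mode = (12−1)/(12+58−2) = 11/68 = 0.1618.
Mean = 12/(12+58) = 12/70 = 0.1714.

MAP estimate = 0.1618, posterior mean = 0.1714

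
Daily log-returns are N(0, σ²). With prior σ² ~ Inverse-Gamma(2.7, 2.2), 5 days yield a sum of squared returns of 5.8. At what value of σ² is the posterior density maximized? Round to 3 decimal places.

0.823

Posterior: Inverse-Gamma(shape = 2.7+5/2 = 5.2, scale = 2.2+5.8/2 = 5.1).
Mode = β/(α+1) = 5.1/6.2 = 0.823.
Mean = β/(α−1) = 5.1/4.2 = 1.214.
This is the posterior mode — the MAP estimate.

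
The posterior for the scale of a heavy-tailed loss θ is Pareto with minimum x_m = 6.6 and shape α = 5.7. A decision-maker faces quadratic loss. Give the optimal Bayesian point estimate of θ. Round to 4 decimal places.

The Pareto density is strictly decreasing on [x_m, ∞), so the mode is x_m = 6.6000.
Mean = α·x_m/(α−1) = 5.7·6.6/4.7 = 8.0043.
Quadratic loss ⇒ the optimal estimator is the posterior mean.

8.0043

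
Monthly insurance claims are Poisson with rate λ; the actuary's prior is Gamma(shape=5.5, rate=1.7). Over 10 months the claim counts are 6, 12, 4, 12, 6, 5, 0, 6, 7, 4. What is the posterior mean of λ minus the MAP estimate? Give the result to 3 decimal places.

0.085

Σ counts = 62. Posterior: Gamma(shape = 5.5+62 = 67.5, rate = 1.7+10 = 11.7).
Mode = (α−1)/β = 66.5/11.7 = 5.684.
Mean = α/β = 67.5/11.7 = 5.769.
Difference = 5.769 − 5.684 = 0.085.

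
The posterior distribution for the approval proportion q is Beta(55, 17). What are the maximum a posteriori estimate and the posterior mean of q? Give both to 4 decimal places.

Mode = (55−1)/(55+17−2) = 54/70 = 0.7714.
Mean = 55/(55+17) = 55/72 = 0.7639.

MAP = 0.7714; posterior mean = 0.7639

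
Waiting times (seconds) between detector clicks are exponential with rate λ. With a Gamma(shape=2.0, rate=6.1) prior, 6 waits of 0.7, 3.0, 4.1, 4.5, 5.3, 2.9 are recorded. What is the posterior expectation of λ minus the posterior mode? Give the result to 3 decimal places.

Σ times = 20.5. Posterior: Gamma(shape = 2.0+6 = 8.0, rate = 6.1+20.5 = 26.6).
Mode = (α−1)/β = 7.0/26.6 = 0.263.
Mean = α/β = 8.0/26.6 = 0.301.
Difference = 0.301 − 0.263 = 0.038.

0.038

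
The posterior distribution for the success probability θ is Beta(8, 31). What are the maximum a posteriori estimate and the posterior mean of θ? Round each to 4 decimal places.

maximum a posteriori estimate = 0.1892, posterior mean = 0.2051

Mode = (8−1)/(8+31−2) = 7/37 = 0.1892.
Mean = 8/(8+31) = 8/39 = 0.2051.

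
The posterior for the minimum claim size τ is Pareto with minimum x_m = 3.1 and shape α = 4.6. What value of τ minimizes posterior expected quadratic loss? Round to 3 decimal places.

3.961

The Pareto density is strictly decreasing on [x_m, ∞), so the mode is x_m = 3.100.
Mean = α·x_m/(α−1) = 4.6·3.1/3.6 = 3.961.
Quadratic loss ⇒ the optimal estimator is the posterior mean.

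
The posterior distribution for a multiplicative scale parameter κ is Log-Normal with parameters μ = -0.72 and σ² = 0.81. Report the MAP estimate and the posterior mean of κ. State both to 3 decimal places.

κ_MAP = 0.217, E[κ|data] = 0.730

Mode = exp(μ − σ²) = exp(-1.53) = 0.217.
Mean = exp(μ + σ²/2) = exp(-0.315) = 0.730.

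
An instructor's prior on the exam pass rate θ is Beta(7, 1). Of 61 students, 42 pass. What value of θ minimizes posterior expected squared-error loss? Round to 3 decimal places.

0.710

Posterior: Beta(7+42, 1+19) = Beta(49, 20).
Mode = (49−1)/(49+20−2) = 48/67 = 0.716.
Mean = 49/(49+20) = 49/69 = 0.710.
Squared-error loss ⇒ the optimal estimator is the posterior mean.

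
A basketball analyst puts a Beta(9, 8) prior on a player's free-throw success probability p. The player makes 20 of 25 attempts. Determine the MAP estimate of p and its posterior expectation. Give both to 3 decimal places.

MAP: 0.700. Posterior mean: 0.690.

Posterior: Beta(9+20, 8+5) = Beta(29, 13).
Mode = (29−1)/(29+13−2) = 28/40 = 0.700.
Mean = 29/(29+13) = 29/42 = 0.690.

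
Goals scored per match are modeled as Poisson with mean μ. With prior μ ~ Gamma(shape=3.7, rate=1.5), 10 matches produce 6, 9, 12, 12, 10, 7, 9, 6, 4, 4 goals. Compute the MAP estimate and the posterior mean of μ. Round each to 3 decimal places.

Σ counts = 79. Posterior: Gamma(shape = 3.7+79 = 82.7, rate = 1.5+10 = 11.5).
Mode = (α−1)/β = 81.7/11.5 = 7.104.
Mean = α/β = 82.7/11.5 = 7.191.
The posterior is right-skewed, so the mean exceeds the mode.

MAP: 7.104. Posterior mean: 7.191.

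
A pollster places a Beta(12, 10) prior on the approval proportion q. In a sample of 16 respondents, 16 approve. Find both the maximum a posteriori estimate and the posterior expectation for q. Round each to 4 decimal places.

Posterior: Beta(12+16, 10+0) = Beta(28, 10).
Mode = (28−1)/(28+10−2) = 27/36 = 0.7500.
Mean = 28/(28+10) = 28/38 = 0.7368.
Mode > mean: the posterior has a left tail.

MAP = 0.7500; posterior mean = 0.7368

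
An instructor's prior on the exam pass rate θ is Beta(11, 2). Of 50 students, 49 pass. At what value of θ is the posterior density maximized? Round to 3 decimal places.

Posterior: Beta(11+49, 2+1) = Beta(60, 3).
Mode = (60−1)/(60+3−2) = 59/61 = 0.967.
Mean = 60/(60+3) = 60/63 = 0.952.
This is the posterior mode — the MAP estimate.

0.967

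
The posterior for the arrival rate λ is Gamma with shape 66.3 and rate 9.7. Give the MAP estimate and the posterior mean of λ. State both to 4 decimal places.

Mode = (α−1)/β = 65.3/9.7 = 6.7320.
Mean = α/β = 66.3/9.7 = 6.8351.
Mean > mode: the posterior has a right tail.

MAP = 6.7320; posterior mean = 6.8351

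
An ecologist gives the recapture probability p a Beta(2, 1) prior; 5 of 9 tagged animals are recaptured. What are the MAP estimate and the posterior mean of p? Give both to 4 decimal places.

MAP estimate = 0.6000, posterior mean = 0.5833

Posterior: Beta(2+5, 1+4) = Beta(7, 5).
Mode = (7−1)/(7+5−2) = 6/10 = 0.6000.
Mean = 7/(7+5) = 7/12 = 0.5833.
The mean is pulled below the mode by the posterior's left skew.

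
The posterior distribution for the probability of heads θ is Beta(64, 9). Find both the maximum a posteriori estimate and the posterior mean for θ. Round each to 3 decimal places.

Mode = (64−1)/(64+9−2) = 63/71 = 0.887.
Mean = 64/(64+9) = 64/73 = 0.877.
The mean is pulled below the mode by the posterior's left skew.

MAP: 0.887. Posterior mean: 0.877.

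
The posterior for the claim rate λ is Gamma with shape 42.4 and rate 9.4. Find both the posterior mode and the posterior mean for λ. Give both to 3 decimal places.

MAP: 4.404. Posterior mean: 4.511.

Mode = (α−1)/β = 41.4/9.4 = 4.404.
Mean = α/β = 42.4/9.4 = 4.511.
The mean is pulled above the mode by the posterior's right skew.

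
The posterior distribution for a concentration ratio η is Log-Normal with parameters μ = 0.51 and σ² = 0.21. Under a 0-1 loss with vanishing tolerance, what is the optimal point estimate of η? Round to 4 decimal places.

Mode = exp(μ − σ²) = exp(0.30) = 1.3499.
Mean = exp(μ + σ²/2) = exp(0.615) = 1.8497.
This is the posterior mode — the MAP estimate.

1.3499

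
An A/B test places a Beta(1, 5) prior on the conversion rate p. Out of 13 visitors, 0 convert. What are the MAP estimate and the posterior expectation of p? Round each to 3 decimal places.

Posterior: Beta(1+0, 5+13) = Beta(1, 18).
Since α = 1 ≤ 1 and β > 1, the Beta density is monotone decreasing on [0,1]; the mode is at 0.
Mean = 1/(1+18) = 0.053.
Right-skewed posterior ⇒ mode < mean.

MAP: 0.000. Posterior mean: 0.053.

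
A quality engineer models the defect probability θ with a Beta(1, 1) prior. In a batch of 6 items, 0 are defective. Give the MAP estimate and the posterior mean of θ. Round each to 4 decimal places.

MAP = 0.0000; posterior mean = 0.1250

Posterior: Beta(1+0, 1+6) = Beta(1, 7).
Since α = 1 ≤ 1 and β > 1, the Beta density is monotone decreasing on [0,1]; the mode is at 0.
Mean = 1/(1+7) = 0.1250.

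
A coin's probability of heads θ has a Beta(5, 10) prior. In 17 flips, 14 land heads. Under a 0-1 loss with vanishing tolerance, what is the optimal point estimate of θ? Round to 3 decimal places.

Posterior: Beta(5+14, 10+3) = Beta(19, 13).
Mode = (19−1)/(19+13−2) = 18/30 = 0.600.
Mean = 19/(19+13) = 19/32 = 0.594.
This is the posterior mode — the MAP estimate.

0.600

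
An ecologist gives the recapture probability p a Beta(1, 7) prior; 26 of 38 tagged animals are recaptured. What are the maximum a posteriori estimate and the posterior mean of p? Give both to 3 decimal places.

maximum a posteriori estimate = 0.591, posterior mean = 0.587

Posterior: Beta(1+26, 7+12) = Beta(27, 19).
Mode = (27−1)/(27+19−2) = 26/44 = 0.591.
Mean = 27/(27+19) = 27/46 = 0.587.
The mean is pulled below the mode by the posterior's left skew.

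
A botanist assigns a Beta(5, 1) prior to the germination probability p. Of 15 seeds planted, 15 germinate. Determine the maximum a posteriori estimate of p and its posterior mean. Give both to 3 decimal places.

Posterior: Beta(5+15, 1+0) = Beta(20, 1).
Since β = 1 ≤ 1 and α > 1, the Beta density is monotone increasing on [0,1]; the mode is at 1.
Mean = 20/(20+1) = 0.952.
Left-skewed posterior ⇒ mean < mode.

MAP = 1.000; posterior mean = 0.952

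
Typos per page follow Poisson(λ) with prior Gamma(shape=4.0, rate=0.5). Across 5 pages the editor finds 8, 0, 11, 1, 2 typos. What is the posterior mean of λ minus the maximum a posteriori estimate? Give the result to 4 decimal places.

0.1818

Σ counts = 22. Posterior: Gamma(shape = 4.0+22 = 26.0, rate = 0.5+5 = 5.5).
Mode = (α−1)/β = 25.0/5.5 = 4.5455.
Mean = α/β = 26.0/5.5 = 4.7273.
Difference = 4.7273 − 4.5455 = 0.1818.
Mean > mode: the posterior has a right tail.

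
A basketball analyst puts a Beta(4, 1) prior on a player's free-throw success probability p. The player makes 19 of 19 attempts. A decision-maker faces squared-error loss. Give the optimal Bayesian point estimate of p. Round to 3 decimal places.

0.958

Posterior: Beta(4+19, 1+0) = Beta(23, 1).
Since β = 1 ≤ 1 and α > 1, the Beta density is monotone increasing on [0,1]; the mode is at 1.
Mean = 23/(23+1) = 0.958.
Squared-error loss ⇒ the optimal estimator is the posterior mean.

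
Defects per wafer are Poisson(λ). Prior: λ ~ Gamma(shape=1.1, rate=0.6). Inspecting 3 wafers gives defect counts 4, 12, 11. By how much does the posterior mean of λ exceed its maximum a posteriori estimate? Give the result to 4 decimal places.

0.2778

Σ counts = 27. Posterior: Gamma(shape = 1.1+27 = 28.1, rate = 0.6+3 = 3.6).
Mode = (α−1)/β = 27.1/3.6 = 7.5278.
Mean = α/β = 28.1/3.6 = 7.8056.
Difference = 7.8056 − 7.5278 = 0.2778.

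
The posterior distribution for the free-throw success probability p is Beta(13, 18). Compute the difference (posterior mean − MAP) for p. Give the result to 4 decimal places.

0.0056

Mode = (13−1)/(13+18−2) = 12/29 = 0.4138.
Mean = 13/(13+18) = 13/31 = 0.4194.
Difference = 0.4194 − 0.4138 = 0.0056.
Mean > mode: the posterior has a right tail.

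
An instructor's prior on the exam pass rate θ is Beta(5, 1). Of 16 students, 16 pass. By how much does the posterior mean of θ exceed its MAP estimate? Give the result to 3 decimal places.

Posterior: Beta(5+16, 1+0) = Beta(21, 1).
Since β = 1 ≤ 1 and α > 1, the Beta density is monotone increasing on [0,1]; the mode is at 1.
Mean = 21/(21+1) = 0.955.
Difference = 0.955 − 1.000 = -0.045.
Mode > mean: the posterior has a left tail.

-0.045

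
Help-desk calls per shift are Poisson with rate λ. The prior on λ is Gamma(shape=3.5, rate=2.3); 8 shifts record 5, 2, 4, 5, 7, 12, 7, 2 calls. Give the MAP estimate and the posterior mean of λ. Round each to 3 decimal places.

Σ counts = 44. Posterior: Gamma(shape = 3.5+44 = 47.5, rate = 2.3+8 = 10.3).
Mode = (α−1)/β = 46.5/10.3 = 4.515.
Mean = α/β = 47.5/10.3 = 4.612.
Right-skewed posterior ⇒ mode < mean.

MAP = 4.515; posterior mean = 4.612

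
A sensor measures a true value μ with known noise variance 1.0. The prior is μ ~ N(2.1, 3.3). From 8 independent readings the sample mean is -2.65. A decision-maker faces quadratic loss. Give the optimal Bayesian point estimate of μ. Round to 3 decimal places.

-2.477

Posterior for μ is Normal. Precision-weighted mean: (1/3.3·2.1 + 8/1.0·-2.65) / (1/3.3 + 8/1.0) = -2.477.
A Normal posterior is symmetric, so mode = mean.
Quadratic loss ⇒ the optimal estimator is the posterior mean.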